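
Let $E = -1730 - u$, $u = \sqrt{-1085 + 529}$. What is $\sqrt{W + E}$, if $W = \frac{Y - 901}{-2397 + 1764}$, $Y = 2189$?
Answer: $\frac{\sqrt{-694007274 - 801378 i \sqrt{139}}}{633} \approx 0.28328 - 41.619 i$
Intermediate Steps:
$u = 2 i \sqrt{139}$ ($u = \sqrt{-556} = 2 i \sqrt{139} \approx 23.58 i$)
$W = - \frac{1288}{633}$ ($W = \frac{2189 - 901}{-2397 + 1764} = \frac{1288}{-633} = 1288 \left(- \frac{1}{633}\right) = - \frac{1288}{633} \approx -2.0348$)
$E = -1730 - 2 i \sqrt{139} \approx -1730.0 - 23.58 i$
$\sqrt{W + E} = \sqrt{- \frac{1288}{633} - \left(1730 + 2 i \sqrt{139}\right)} = \sqrt{- \frac{1096378}{633} - 2 i \sqrt{139}}$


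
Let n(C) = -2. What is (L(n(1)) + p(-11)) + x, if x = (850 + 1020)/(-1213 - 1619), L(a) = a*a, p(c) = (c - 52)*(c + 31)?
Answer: -1779431/1416 ≈ -1256.7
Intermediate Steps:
p(c) = (-52 + c)*(31 + c)
L(a) = a**2
x = -935/1416 (x = 1870/(-2832) = 1870*(-1/2832) = -935/1416 ≈ -0.66031)
(L(n(1)) + p(-11)) + x = ((-2)**2 + (-1612 + (-11)**2 - 21*(-11))) - 935/1416 = (4 + (-1612 + 121 + 231)) - 935/1416 = (4 - 1260) - 935/1416 = -1256 - 935/1416 = -1779431/1416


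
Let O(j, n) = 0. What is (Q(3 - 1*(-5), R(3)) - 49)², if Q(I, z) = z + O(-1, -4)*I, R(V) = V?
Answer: 2116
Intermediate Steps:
Q(I, z) = z (Q(I, z) = z + 0*I = z + 0 = z)
(Q(3 - 1*(-5), R(3)) - 49)² = (3 - 49)² = (-46)² = 2116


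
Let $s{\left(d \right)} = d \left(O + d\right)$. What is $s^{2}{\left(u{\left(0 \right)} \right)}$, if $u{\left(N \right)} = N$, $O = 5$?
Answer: $0$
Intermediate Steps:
$s{\left(d \right)} = d \left(5 + d\right)$
$s^{2}{\left(u{\left(0 \right)} \right)} = \left(0 \left(5 + 0\right)\right)^{2} = \left(0 \cdot 5\right)^{2} = 0^{2} = 0$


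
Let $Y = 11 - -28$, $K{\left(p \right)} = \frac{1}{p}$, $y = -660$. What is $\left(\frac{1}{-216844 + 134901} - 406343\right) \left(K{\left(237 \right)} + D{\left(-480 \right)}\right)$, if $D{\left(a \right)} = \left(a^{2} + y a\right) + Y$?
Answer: $- \frac{1439490415862618600}{6473497} \approx -2.2237 \cdot 10^{11}$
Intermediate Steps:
$Y = 39$ ($Y = 11 + 28 = 39$)
$D{\left(a \right)} = 39 + a^{2} - 660 a$ ($D{\left(a \right)} = \left(a^{2} - 660 a\right) + 39 = 39 + a^{2} - 660 a$)
$\left(\frac{1}{-216844 + 134901} - 406343\right) \left(K{\left(237 \right)} + D{\left(-480 \right)}\right) = \left(\frac{1}{-216844 + 134901} - 406343\right) \left(\frac{1}{237} + \left(39 + \left(-480\right)^{2} - -316800\right)\right) = \left(\frac{1}{-81943} - 406343\right) \left(\frac{1}{237} + \left(39 + 230400 + 316800\right)\right) = \left(- \frac{1}{81943} - 406343\right) \left(\frac{1}{237} + 547239\right) = \left(- \frac{33296964450}{81943}\right) \frac{129695644}{237} = - \frac{1439490415862618600}{6473497}$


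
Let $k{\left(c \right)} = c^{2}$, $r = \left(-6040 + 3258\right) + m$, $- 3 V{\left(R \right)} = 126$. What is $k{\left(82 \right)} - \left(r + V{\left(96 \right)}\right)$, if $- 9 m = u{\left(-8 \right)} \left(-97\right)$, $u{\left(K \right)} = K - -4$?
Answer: $\frac{86320}{9} \approx 9591.1$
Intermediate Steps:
$u{\left(K \right)} = 4 + K$ ($u{\left(K \right)} = K + 4 = 4 + K$)
$V{\left(R \right)} = -42$ ($V{\left(R \right)} = \left(- \frac{1}{3}\right) 126 = -42$)
$m = - \frac{388}{9}$ ($m = - \frac{\left(4 - 8\right) \left(-97\right)}{9} = - \frac{\left(-4\right) \left(-97\right)}{9} = \left(- \frac{1}{9}\right) 388 = - \frac{388}{9} \approx -43.111$)
$r = - \frac{25426}{9}$ ($r = \left(-6040 + 3258\right) - \frac{388}{9} = -2782 - \frac{388}{9} = - \frac{25426}{9} \approx -2825.1$)
$k{\left(82 \right)} - \left(r + V{\left(96 \right)}\right) = 82^{2} - \left(- \frac{25426}{9} - 42\right) = 6724 - - \frac{25804}{9} = 6724 + \frac{25804}{9} = \frac{86320}{9}$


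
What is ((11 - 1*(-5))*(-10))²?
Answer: 25600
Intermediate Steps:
((11 - 1*(-5))*(-10))² = ((11 + 5)*(-10))² = (16*(-10))² = (-160)² = 25600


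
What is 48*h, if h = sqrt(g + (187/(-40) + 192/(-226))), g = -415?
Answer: 12*I*sqrt(2147871230)/565 ≈ 984.32*I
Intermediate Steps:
h = I*sqrt(2147871230)/2260 (h = sqrt(-415 + (187/(-40) + 192/(-226))) = sqrt(-415 + (187*(-1/40) + 192*(-1/226))) = sqrt(-415 + (-187/40 - 96/113)) = sqrt(-415 - 24971/4520) = sqrt(-1900771/4520) = I*sqrt(2147871230)/2260 ≈ 20.507*I)
48*h = 48*(I*sqrt(2147871230)/2260) = 12*I*sqrt(2147871230)/565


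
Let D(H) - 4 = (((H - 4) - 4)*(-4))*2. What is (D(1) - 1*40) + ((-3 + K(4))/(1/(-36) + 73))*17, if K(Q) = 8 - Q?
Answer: 53152/2627 ≈ 20.233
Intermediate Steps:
D(H) = 68 - 8*H (D(H) = 4 + (((H - 4) - 4)*(-4))*2 = 4 + (((-4 + H) - 4)*(-4))*2 = 4 + ((-8 + H)*(-4))*2 = 4 + (32 - 4*H)*2 = 4 + (64 - 8*H) = 68 - 8*H)
(D(1) - 1*40) + ((-3 + K(4))/(1/(-36) + 73))*17 = ((68 - 8*1) - 1*40) + ((-3 + (8 - 1*4))/(1/(-36) + 73))*17 = ((68 - 8) - 40) + ((-3 + (8 - 4))/(-1/36 + 73))*17 = (60 - 40) + ((-3 + 4)/(2627/36))*17 = 20 + (1*(36/2627))*17 = 20 + (36/2627)*17 = 20 + 612/2627 = 53152/2627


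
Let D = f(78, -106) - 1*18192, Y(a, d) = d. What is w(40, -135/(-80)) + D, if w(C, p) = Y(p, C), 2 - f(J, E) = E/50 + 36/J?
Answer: -5898211/325 ≈ -18148.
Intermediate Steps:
f(J, E) = 2 - 36/J - E/50 (f(J, E) = 2 - (E/50 + 36/J) = 2 - (36/J + E/50) = 2 + (-36/J - E/50) = 2 - 36/J - E/50)
w(C, p) = C
D = -5911211/325 (D = (2 - 36/78 - 1/50*(-106)) - 1*18192 = (2 - 36*1/78 + 53/25) - 18192 = (2 - 6/13 + 53/25) - 18192 = 1189/325 - 18192 = -5911211/325 ≈ -18188.)
w(40, -135/(-80)) + D = 40 - 5911211/325 = -5898211/325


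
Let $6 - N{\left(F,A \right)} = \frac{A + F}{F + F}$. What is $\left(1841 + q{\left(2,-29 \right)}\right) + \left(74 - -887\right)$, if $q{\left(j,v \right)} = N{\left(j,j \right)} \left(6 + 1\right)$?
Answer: $2837$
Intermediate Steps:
$N{\left(F,A \right)} = 6 - \frac{A + F}{2 F}$ ($N{\left(F,A \right)} = 6 - \frac{A + F}{F + F} = 6 - \frac{A + F}{2 F}$)
$q{\left(j,v \right)} = 35$ ($q{\left(j,v \right)} = \frac{- j + 11 j}{2 j} \left(6 + 1\right) = \frac{10 j}{2 j} 7 = 5 \cdot 7 = 35$)
$\left(1841 + q{\left(2,-29 \right)}\right) + \left(74 - -887\right) = \left(1841 + 35\right) + \left(74 - -887\right) = 1876 + \left(74 + 887\right) = 1876 + 961 = 2837$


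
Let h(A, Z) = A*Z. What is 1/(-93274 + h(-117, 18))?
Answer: -1/95380 ≈ -1.0484e-5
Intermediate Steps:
1/(-93274 + h(-117, 18)) = 1/(-93274 - 117*18) = 1/(-93274 - 2106) = 1/(-95380) = -1/95380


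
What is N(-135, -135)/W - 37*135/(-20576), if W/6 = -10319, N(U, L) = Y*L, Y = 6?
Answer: 54321165/212323744 ≈ 0.25584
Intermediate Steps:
N(U, L) = 6*L
W = -61914 (W = 6*(-10319) = -61914)
N(-135, -135)/W - 37*135/(-20576) = (6*(-135))/(-61914) - 37*135/(-20576) = -810*(-1/61914) - 4995*(-1/20576) = 135/10319 + 4995/20576 = 54321165/212323744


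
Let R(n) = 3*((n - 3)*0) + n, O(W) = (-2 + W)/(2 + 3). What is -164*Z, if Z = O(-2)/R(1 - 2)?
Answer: -656/5 ≈ -131.20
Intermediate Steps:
O(W) = -2/5 + W/5 (O(W) = (-2 + W)/5 = (-2 + W)*(1/5) = -2/5 + W/5)
R(n) = n (R(n) = 3*((-3 + n)*0) + n = 3*0 + n = 0 + n = n)
Z = 4/5 (Z = (-2/5 + (1/5)*(-2))/(1 - 2) = (-2/5 - 2/5)/(-1) = -4/5*(-1) = 4/5 ≈ 0.80000)
-164*Z = -164*4/5 = -656/5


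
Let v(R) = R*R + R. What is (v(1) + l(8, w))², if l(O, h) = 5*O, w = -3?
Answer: 1764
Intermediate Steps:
v(R) = R + R² (v(R) = R² + R = R + R²)
(v(1) + l(8, w))² = (1*(1 + 1) + 5*8)² = (1*2 + 40)² = (2 + 40)² = 42² = 1764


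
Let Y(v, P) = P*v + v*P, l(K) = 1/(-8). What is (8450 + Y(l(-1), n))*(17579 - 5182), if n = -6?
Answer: 209546491/2 ≈ 1.0477e+8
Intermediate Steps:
l(K) = -⅛
Y(v, P) = 2*P*v (Y(v, P) = P*v + P*v = 2*P*v)
(8450 + Y(l(-1), n))*(17579 - 5182) = (8450 + 2*(-6)*(-⅛))*(17579 - 5182) = (8450 + 3/2)*12397 = (16903/2)*12397 = 209546491/2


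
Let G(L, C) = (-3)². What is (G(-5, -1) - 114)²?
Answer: 11025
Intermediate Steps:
G(L, C) = 9
(G(-5, -1) - 114)² = (9 - 114)² = (-105)² = 11025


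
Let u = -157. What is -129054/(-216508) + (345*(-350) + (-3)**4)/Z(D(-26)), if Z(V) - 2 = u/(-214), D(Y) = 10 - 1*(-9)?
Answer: -931807754623/21109530 ≈ -44142.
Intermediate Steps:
D(Y) = 19 (D(Y) = 10 + 9 = 19)
Z(V) = 585/214 (Z(V) = 2 - 157/(-214) = 2 - 157*(-1/214) = 2 + 157/214 = 585/214)
-129054/(-216508) + (345*(-350) + (-3)**4)/Z(D(-26)) = -129054/(-216508) + (345*(-350) + (-3)**4)/(585/214) = -129054*(-1/216508) + (-120750 + 81)*(214/585) = 64527/108254 - 120669*214/585 = 64527/108254 - 8607722/195 = -931807754623/21109530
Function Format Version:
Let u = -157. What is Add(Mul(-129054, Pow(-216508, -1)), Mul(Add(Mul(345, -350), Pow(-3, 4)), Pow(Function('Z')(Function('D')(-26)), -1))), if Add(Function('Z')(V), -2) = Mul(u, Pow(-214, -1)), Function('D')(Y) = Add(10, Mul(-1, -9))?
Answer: Rational(-931807754623, 21109530) ≈ -44142.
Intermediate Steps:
Function('D')(Y) = 19 (Function('D')(Y) = Add(10, 9) = 19)
Function('Z')(V) = Rational(585, 214) (Function('Z')(V) = Add(2, Mul(-157, Pow(-214, -1))) = Add(2, Mul(-157, Rational(-1, 214))) = Add(2, Rational(157, 214)) = Rational(585, 214))
Add(Mul(-129054, Pow(-216508, -1)), Mul(Add(Mul(345, -350), Pow(-3, 4)), Pow(Function('Z')(Function('D')(-26)), -1))) = Add(Mul(-129054, Pow(-216508, -1)), Mul(Add(Mul(345, -350), Pow(-3, 4)), Pow(Rational(585, 214), -1))) = Add(Mul(-129054, Rational(-1, 216508)), Mul(Add(-120750, 81), Rational(214, 585))) = Add(Rational(64527, 108254), Mul(-120669, Rational(214, 585))) = Add(Rational(64527, 108254), Rational(-8607722, 195)) = Rational(-931807754623, 21109530)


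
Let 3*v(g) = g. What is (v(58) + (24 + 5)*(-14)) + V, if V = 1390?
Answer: 3010/3 ≈ 1003.3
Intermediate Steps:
v(g) = g/3
(v(58) + (24 + 5)*(-14)) + V = ((⅓)*58 + (24 + 5)*(-14)) + 1390 = (58/3 + 29*(-14)) + 1390 = (58/3 - 406) + 1390 = -1160/3 + 1390 = 3010/3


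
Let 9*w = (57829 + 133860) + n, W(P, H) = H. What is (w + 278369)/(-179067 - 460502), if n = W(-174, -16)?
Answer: -299666/639569 ≈ -0.46854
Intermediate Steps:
n = -16
w = 21297 (w = ((57829 + 133860) - 16)/9 = (191689 - 16)/9 = (1/9)*191673 = 21297)
(w + 278369)/(-179067 - 460502) = (21297 + 278369)/(-179067 - 460502) = 299666/(-639569) = 299666*(-1/639569) = -299666/639569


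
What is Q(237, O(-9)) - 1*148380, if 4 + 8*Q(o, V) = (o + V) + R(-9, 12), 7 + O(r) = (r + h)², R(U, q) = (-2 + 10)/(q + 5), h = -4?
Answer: -20172957/136 ≈ -1.4833e+5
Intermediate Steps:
R(U, q) = 8/(5 + q)
O(r) = -7 + (-4 + r)² (O(r) = -7 + (r - 4)² = -7 + (-4 + r)²)
Q(o, V) = -15/34 + V/8 + o/8 (Q(o, V) = -½ + ((o + V) + 8/(5 + 12))/8 = -½ + ((V + o) + 8/17)/8 = -½ + (8/17 + V + o)/8 = -½ + (1/17 + V/8 + o/8) = -15/34 + V/8 + o/8)
Q(237, O(-9)) - 1*148380 = (-15/34 + (-7 + (-4 - 9)²)/8 + (⅛)*237) - 1*148380 = (-15/34 + (-7 + (-13)²)/8 + 237/8) - 148380 = (-15/34 + (-7 + 169)/8 + 237/8) - 148380 = (-15/34 + (⅛)*162 + 237/8) - 148380 = (-15/34 + 81/4 + 237/8) - 148380 = 6723/136 - 148380 = -20172957/136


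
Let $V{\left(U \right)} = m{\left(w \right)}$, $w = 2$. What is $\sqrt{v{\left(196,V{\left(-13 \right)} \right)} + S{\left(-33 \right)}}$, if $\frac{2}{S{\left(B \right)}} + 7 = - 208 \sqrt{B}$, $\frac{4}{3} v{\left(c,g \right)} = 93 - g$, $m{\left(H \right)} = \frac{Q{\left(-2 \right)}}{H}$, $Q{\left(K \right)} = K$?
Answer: $\frac{\sqrt{2} \sqrt{\frac{983 + 29328 i \sqrt{33}}{7 + 208 i \sqrt{33}}}}{2} \approx 8.3964 + 9.9671 \cdot 10^{-5} i$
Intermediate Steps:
$m{\left(H \right)} = - \frac{2}{H}$
$V{\left(U \right)} = -1$ ($V{\left(U \right)} = - \frac{2}{2} = \left(-2\right) \frac{1}{2} = -1$)
$v{\left(c,g \right)} = \frac{279}{4} - \frac{3 g}{4}$ ($v{\left(c,g \right)} = \frac{3 \left(93 - g\right)}{4} = \frac{279}{4} - \frac{3 g}{4}$)
$S{\left(B \right)} = \frac{2}{-7 - 208 \sqrt{B}}$
$\sqrt{v{\left(196,V{\left(-13 \right)} \right)} + S{\left(-33 \right)}} = \sqrt{\left(\frac{279}{4} - - \frac{3}{4}\right) - \frac{2}{7 + 208 \sqrt{-33}}} = \sqrt{\left(\frac{279}{4} + \frac{3}{4}\right) - \frac{2}{7 + 208 i \sqrt{33}}} = \sqrt{\frac{141}{2} - \frac{2}{7 + 208 i \sqrt{33}}}$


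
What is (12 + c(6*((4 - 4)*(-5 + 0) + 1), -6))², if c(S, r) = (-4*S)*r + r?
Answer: 22500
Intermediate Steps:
c(S, r) = r - 4*S*r (c(S, r) = -4*S*r + r = r - 4*S*r)
(12 + c(6*((4 - 4)*(-5 + 0) + 1), -6))² = (12 - 6*(1 - 24*((4 - 4)*(-5 + 0) + 1)))² = (12 - 6*(1 - 24*(0*(-5) + 1)))² = (12 - 6*(1 - 24*(0 + 1)))² = (12 - 6*(1 - 24))² = (12 - 6*(-23))² = (12 + 138)² = 150² = 22500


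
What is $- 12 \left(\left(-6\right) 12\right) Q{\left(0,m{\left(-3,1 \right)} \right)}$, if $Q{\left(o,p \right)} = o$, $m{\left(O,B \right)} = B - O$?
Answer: $0$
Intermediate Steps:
$- 12 \left(\left(-6\right) 12\right) Q{\left(0,m{\left(-3,1 \right)} \right)} = - 12 \left(\left(-6\right) 12\right) 0 = \left(-12\right) \left(-72\right) 0 = 864 \cdot 0 = 0$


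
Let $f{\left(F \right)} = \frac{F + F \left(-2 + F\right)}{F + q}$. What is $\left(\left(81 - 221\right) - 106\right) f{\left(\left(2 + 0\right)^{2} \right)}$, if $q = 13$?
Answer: $- \frac{2952}{17} \approx -173.65$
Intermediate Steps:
$f{\left(F \right)} = \frac{F + F \left(-2 + F\right)}{13 + F}$ ($f{\left(F \right)} = \frac{F + F \left(-2 + F\right)}{F + 13} = \frac{F + F \left(-2 + F\right)}{13 + F}$)
$\left(\left(81 - 221\right) - 106\right) f{\left(\left(2 + 0\right)^{2} \right)} = \left(\left(81 - 221\right) - 106\right) \frac{\left(2 + 0\right)^{2} \left(-1 + \left(2 + 0\right)^{2}\right)}{13 + \left(2 + 0\right)^{2}} = \left(-140 - 106\right) \frac{2^{2} \left(-1 + 2^{2}\right)}{13 + 2^{2}} = - 246 \frac{4 \left(-1 + 4\right)}{13 + 4} = - 246 \cdot 4 \cdot \frac{1}{17} \cdot 3 = \left(-246\right) \frac{12}{17} = - \frac{2952}{17}$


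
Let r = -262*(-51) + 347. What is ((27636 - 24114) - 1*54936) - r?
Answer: -65123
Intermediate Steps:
r = 13709 (r = 13362 + 347 = 13709)
((27636 - 24114) - 1*54936) - r = ((27636 - 24114) - 1*54936) - 1*13709 = (3522 - 54936) - 13709 = -51414 - 13709 = -65123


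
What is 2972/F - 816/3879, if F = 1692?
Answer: 281881/182313 ≈ 1.5461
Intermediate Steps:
2972/F - 816/3879 = 2972/1692 - 816/3879 = 2972*(1/1692) - 816*1/3879 = 743/423 - 272/1293 = 281881/182313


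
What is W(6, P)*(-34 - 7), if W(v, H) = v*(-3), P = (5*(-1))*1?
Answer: 738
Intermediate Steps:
P = -5 (P = -5*1 = -5)
W(v, H) = -3*v
W(6, P)*(-34 - 7) = (-3*6)*(-34 - 7) = -18*(-41) = 738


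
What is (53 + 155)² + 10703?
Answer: 53967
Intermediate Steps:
(53 + 155)² + 10703 = 208² + 10703 = 43264 + 10703 = 53967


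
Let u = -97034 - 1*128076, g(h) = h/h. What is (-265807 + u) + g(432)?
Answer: -490916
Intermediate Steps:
g(h) = 1
u = -225110 (u = -97034 - 128076 = -225110)
(-265807 + u) + g(432) = (-265807 - 225110) + 1 = -490917 + 1 = -490916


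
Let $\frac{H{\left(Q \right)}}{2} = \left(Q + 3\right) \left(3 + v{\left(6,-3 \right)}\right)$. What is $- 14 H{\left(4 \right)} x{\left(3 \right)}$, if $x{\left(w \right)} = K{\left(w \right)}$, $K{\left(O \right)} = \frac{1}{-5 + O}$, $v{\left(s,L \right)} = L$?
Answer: $0$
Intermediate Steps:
$H{\left(Q \right)} = 0$ ($H{\left(Q \right)} = 2 \left(Q + 3\right) \left(3 - 3\right) = 2 \left(3 + Q\right) 0 = 2 \cdot 0 = 0$)
$x{\left(w \right)} = \frac{1}{-5 + w}$
$- 14 H{\left(4 \right)} x{\left(3 \right)} = \frac{\left(-14\right) 0}{-5 + 3} = \frac{0}{-2} = 0 \left(- \frac{1}{2}\right) = 0$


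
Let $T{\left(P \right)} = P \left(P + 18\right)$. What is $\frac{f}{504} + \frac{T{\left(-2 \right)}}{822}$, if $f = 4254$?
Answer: $\frac{96685}{11508} \approx 8.4016$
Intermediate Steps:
$T{\left(P \right)} = P \left(18 + P\right)$
$\frac{f}{504} + \frac{T{\left(-2 \right)}}{822} = \frac{4254}{504} + \frac{\left(-2\right) \left(18 - 2\right)}{822} = 4254 \cdot \frac{1}{504} + \left(-2\right) 16 \cdot \frac{1}{822} = \frac{709}{84} - \frac{16}{411} = \frac{96685}{11508}$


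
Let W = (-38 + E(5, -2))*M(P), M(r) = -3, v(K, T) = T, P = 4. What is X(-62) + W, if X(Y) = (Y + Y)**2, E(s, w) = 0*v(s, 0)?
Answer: 15490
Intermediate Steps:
E(s, w) = 0 (E(s, w) = 0*0 = 0)
X(Y) = 4*Y**2 (X(Y) = (2*Y)**2 = 4*Y**2)
W = 114 (W = (-38 + 0)*(-3) = -38*(-3) = 114)
X(-62) + W = 4*(-62)**2 + 114 = 4*3844 + 114 = 15376 + 114 = 15490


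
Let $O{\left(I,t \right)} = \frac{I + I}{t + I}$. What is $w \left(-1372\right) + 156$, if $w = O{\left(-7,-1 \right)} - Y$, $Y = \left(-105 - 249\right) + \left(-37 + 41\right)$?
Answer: $-482445$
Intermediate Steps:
$O{\left(I,t \right)} = \frac{2 I}{I + t}$
$Y = -350$ ($Y = -354 + 4 = -350$)
$w = \frac{1407}{4}$ ($w = 2 \left(-7\right) \frac{1}{-7 - 1} - -350 = 2 \left(-7\right) \frac{1}{-8} + 350 = 2 \left(-7\right) \left(- \frac{1}{8}\right) + 350 = \frac{7}{4} + 350 = \frac{1407}{4} \approx 351.75$)
$w \left(-1372\right) + 156 = \frac{1407}{4} \left(-1372\right) + 156 = -482601 + 156 = -482445$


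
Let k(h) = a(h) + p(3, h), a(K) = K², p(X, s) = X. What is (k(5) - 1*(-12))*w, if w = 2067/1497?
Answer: 27560/499 ≈ 55.230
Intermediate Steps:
w = 689/499 (w = 2067*(1/1497) = 689/499 ≈ 1.3808)
k(h) = 3 + h² (k(h) = h² + 3 = 3 + h²)
(k(5) - 1*(-12))*w = ((3 + 5²) - 1*(-12))*(689/499) = ((3 + 25) + 12)*(689/499) = (28 + 12)*(689/499) = 40*(689/499) = 27560/499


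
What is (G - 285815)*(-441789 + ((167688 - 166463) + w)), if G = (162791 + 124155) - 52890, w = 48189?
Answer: 20308937625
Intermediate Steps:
G = 234056 (G = 286946 - 52890 = 234056)
(G - 285815)*(-441789 + ((167688 - 166463) + w)) = (234056 - 285815)*(-441789 + ((167688 - 166463) + 48189)) = -51759*(-441789 + (1225 + 48189)) = -51759*(-441789 + 49414) = -51759*(-392375) = 20308937625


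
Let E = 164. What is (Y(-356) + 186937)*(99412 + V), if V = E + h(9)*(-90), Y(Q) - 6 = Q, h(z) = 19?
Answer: 18260523342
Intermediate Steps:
Y(Q) = 6 + Q
V = -1546 (V = 164 + 19*(-90) = 164 - 1710 = -1546)
(Y(-356) + 186937)*(99412 + V) = ((6 - 356) + 186937)*(99412 - 1546) = (-350 + 186937)*97866 = 186587*97866 = 18260523342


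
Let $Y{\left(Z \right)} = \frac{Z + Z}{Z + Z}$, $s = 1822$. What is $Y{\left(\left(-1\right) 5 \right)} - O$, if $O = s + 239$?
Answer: $-2060$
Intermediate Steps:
$Y{\left(Z \right)} = 1$ ($Y{\left(Z \right)} = \frac{2 Z}{2 Z} = 2 Z \frac{1}{2 Z} = 1$)
$O = 2061$ ($O = 1822 + 239 = 2061$)
$Y{\left(\left(-1\right) 5 \right)} - O = 1 - 2061 = -2060$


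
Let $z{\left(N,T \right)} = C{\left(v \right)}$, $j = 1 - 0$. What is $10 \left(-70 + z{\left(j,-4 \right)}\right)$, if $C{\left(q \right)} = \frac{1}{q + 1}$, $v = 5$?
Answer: $- \frac{2095}{3} \approx -698.33$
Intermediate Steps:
$j = 1$ ($j = 1 + 0 = 1$)
$C{\left(q \right)} = \frac{1}{1 + q}$
$z{\left(N,T \right)} = \frac{1}{6}$ ($z{\left(N,T \right)} = \frac{1}{1 + 5} = \frac{1}{6}$)
$10 \left(-70 + z{\left(j,-4 \right)}\right) = 10 \left(-70 + \frac{1}{6}\right) = 10 \left(- \frac{419}{6}\right) = - \frac{2095}{3}$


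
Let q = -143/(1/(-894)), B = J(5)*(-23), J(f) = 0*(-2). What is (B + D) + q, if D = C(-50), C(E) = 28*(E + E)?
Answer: 125042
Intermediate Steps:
C(E) = 56*E (C(E) = 28*(2*E) = 56*E)
J(f) = 0
B = 0 (B = 0*(-23) = 0)
D = -2800 (D = 56*(-50) = -2800)
q = 127842 (q = -143/(-1/894) = -143*(-894) = 127842)
(B + D) + q = (0 - 2800) + 127842 = -2800 + 127842 = 125042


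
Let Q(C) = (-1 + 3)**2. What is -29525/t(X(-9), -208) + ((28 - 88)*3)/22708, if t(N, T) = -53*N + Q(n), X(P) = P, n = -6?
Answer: -167635070/2730637 ≈ -61.390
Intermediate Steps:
Q(C) = 4 (Q(C) = 2**2 = 4)
t(N, T) = 4 - 53*N (t(N, T) = -53*N + 4 = 4 - 53*N)
-29525/t(X(-9), -208) + ((28 - 88)*3)/22708 = -29525/(4 - 53*(-9)) + ((28 - 88)*3)/22708 = -29525/(4 + 477) - 60*3*(1/22708) = -29525/481 - 180*1/22708 = -29525*1/481 - 45/5677 = -29525/481 - 45/5677 = -167635070/2730637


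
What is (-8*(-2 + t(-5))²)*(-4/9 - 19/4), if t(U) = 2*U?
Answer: 5984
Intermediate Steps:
(-8*(-2 + t(-5))²)*(-4/9 - 19/4) = (-8*(-2 + 2*(-5))²)*(-4/9 - 19/4) = (-8*(-2 - 10)²)*(-4*⅑ - 19*¼) = (-8*(-12)²)*(-4/9 - 19/4) = -8*144*(-187/36) = -1152*(-187/36) = 5984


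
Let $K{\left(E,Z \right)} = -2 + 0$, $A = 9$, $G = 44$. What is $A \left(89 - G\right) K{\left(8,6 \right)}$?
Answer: $-810$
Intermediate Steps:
$K{\left(E,Z \right)} = -2$
$A \left(89 - G\right) K{\left(8,6 \right)} = 9 \left(89 - 44\right) \left(-2\right) = 9 \cdot 45 \left(-2\right) = 405 \left(-2\right) = -810$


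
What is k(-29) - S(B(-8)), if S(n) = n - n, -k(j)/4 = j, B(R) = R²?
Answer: 116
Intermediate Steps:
k(j) = -4*j
S(n) = 0
k(-29) - S(B(-8)) = -4*(-29) - 1*0 = 116 + 0 = 116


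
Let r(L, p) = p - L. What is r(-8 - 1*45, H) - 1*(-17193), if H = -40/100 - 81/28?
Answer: 2413979/140 ≈ 17243.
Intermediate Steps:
H = -461/140 (H = -40*1/100 - 81*1/28 = -⅖ - 81/28 = -461/140 ≈ -3.2929)
r(-8 - 1*45, H) - 1*(-17193) = (-461/140 - (-8 - 1*45)) - 1*(-17193) = (-461/140 - (-8 - 45)) + 17193 = (-461/140 - 1*(-53)) + 17193 = (-461/140 + 53) + 17193 = 6959/140 + 17193 = 2413979/140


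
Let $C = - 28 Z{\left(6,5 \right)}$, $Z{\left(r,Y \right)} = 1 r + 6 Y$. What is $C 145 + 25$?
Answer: $-146135$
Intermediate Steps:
$Z{\left(r,Y \right)} = r + 6 Y$
$C = -1008$ ($C = - 28 \left(6 + 6 \cdot 5\right) = - 28 \left(6 + 30\right) = \left(-28\right) 36 = -1008$)
$C 145 + 25 = \left(-1008\right) 145 + 25 = -146160 + 25 = -146135$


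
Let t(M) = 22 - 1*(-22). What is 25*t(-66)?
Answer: 1100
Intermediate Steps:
t(M) = 44 (t(M) = 22 + 22 = 44)
25*t(-66) = 25*44 = 1100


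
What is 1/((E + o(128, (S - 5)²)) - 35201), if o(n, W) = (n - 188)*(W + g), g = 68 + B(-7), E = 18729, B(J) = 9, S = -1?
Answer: -1/23252 ≈ -4.3007e-5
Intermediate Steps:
g = 77 (g = 68 + 9 = 77)
o(n, W) = (-188 + n)*(77 + W) (o(n, W) = (n - 188)*(W + 77) = (-188 + n)*(77 + W))
1/((E + o(128, (S - 5)²)) - 35201) = 1/((18729 + (-14476 - 188*(-1 - 5)² + 77*128 + (-1 - 5)²*128)) - 35201) = 1/((18729 + (-14476 - 188*(-6)² + 9856 + (-6)²*128)) - 35201) = 1/((18729 + (-14476 - 188*36 + 9856 + 36*128)) - 35201) = 1/((18729 + (-14476 - 6768 + 9856 + 4608)) - 35201) = 1/((18729 - 6780) - 35201) = 1/(11949 - 35201) = 1/(-23252) = -1/23252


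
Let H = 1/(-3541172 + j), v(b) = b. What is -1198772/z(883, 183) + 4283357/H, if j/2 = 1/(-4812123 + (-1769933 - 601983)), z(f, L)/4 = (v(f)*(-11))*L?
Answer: -3175225830624305977067723/209335712421 ≈ -1.5168e+13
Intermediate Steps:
z(f, L) = -44*L*f (z(f, L) = 4*((f*(-11))*L) = 4*((-11*f)*L) = 4*(-11*L*f) = -44*L*f)
j = -2/7184039 (j = 2/(-4812123 + (-1769933 - 601983)) = 2/(-4812123 - 2371916) = 2/(-7184039) = 2*(-1/7184039) = -2/7184039 ≈ -2.7839e-7)
H = -7184039/25439917753710 (H = 1/(-3541172 - 2/7184039) = 1/(-25439917753710/7184039) = -7184039/25439917753710 ≈ -2.8239e-7)
-1198772/z(883, 183) + 4283357/H = -1198772/((-44*183*883)) + 4283357/(-7184039/25439917753710) = -1198772/(-7109916) + 4283357*(-25439917753710/7184039) = -1198772*(-1/7109916) - 108968249789778004470/7184039 = 4913/29139 - 108968249789778004470/7184039 = -3175225830624305977067723/209335712421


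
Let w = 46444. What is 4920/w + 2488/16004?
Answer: 12143272/46455611 ≈ 0.26139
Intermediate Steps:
4920/w + 2488/16004 = 4920/46444 + 2488/16004 = 4920*(1/46444) + 2488*(1/16004) = 1230/11611 + 622/4001 = 12143272/46455611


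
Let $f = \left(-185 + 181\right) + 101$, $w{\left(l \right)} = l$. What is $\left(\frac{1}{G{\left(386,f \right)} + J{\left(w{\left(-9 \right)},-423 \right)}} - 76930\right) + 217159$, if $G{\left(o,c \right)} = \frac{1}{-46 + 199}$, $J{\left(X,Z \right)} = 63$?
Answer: $\frac{1351807713}{9640} \approx 1.4023 \cdot 10^{5}$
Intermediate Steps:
$f = 97$ ($f = -4 + 101 = 97$)
$G{\left(o,c \right)} = \frac{1}{153}$
$\left(\frac{1}{G{\left(386,f \right)} + J{\left(w{\left(-9 \right)},-423 \right)}} - 76930\right) + 217159 = \left(\frac{1}{\frac{1}{153} + 63} - 76930\right) + 217159 = \left(\frac{1}{\frac{9640}{153}} - 76930\right) + 217159 = \left(\frac{153}{9640} - 76930\right) + 217159 = - \frac{741605047}{9640} + 217159 = \frac{1351807713}{9640}$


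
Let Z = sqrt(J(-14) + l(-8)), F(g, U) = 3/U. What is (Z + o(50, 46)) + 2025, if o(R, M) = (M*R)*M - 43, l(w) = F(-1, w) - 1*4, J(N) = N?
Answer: 107782 + 7*I*sqrt(6)/4 ≈ 1.0778e+5 + 4.2866*I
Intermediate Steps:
l(w) = -4 + 3/w (l(w) = 3/w - 1*4 = 3/w - 4 = -4 + 3/w)
o(R, M) = -43 + R*M**2 (o(R, M) = R*M**2 - 43 = -43 + R*M**2)
Z = 7*I*sqrt(6)/4 (Z = sqrt(-14 + (-4 + 3/(-8))) = sqrt(-14 + (-4 + 3*(-1/8))) = sqrt(-14 + (-4 - 3/8)) = sqrt(-14 - 35/8) = sqrt(-147/8) = 7*I*sqrt(6)/4 ≈ 4.2866*I)
(Z + o(50, 46)) + 2025 = (7*I*sqrt(6)/4 + (-43 + 50*46**2)) + 2025 = (7*I*sqrt(6)/4 + (-43 + 50*2116)) + 2025 = (7*I*sqrt(6)/4 + (-43 + 105800)) + 2025 = (7*I*sqrt(6)/4 + 105757) + 2025 = (105757 + 7*I*sqrt(6)/4) + 2025 = 107782 + 7*I*sqrt(6)/4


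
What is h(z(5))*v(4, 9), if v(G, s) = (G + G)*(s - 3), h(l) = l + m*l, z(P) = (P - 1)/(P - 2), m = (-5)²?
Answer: 1664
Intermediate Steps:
m = 25
z(P) = (-1 + P)/(-2 + P)
h(l) = 26*l (h(l) = l + 25*l = 26*l)
v(G, s) = 2*G*(-3 + s) (v(G, s) = (2*G)*(-3 + s) = 2*G*(-3 + s))
h(z(5))*v(4, 9) = (26*((-1 + 5)/(-2 + 5)))*(2*4*(-3 + 9)) = (26*(4/3))*(2*4*6) = (26*((⅓)*4))*48 = (26*(4/3))*48 = (104/3)*48 = 1664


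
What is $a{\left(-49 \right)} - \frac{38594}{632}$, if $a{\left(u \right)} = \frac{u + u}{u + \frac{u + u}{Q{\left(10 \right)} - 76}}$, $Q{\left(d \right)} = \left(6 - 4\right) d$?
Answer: $- \frac{503323}{8532} \approx -58.992$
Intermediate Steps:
$Q{\left(d \right)} = 2 d$
$a{\left(u \right)} = \frac{56}{27}$ ($a{\left(u \right)} = \frac{u + u}{u + \frac{u + u}{2 \cdot 10 - 76}} = \frac{2 u}{u + \frac{2 u}{20 - 76}} = \frac{2 u}{u + \frac{2 u}{-56}} = \frac{2 u}{u + 2 u \left(- \frac{1}{56}\right)} = \frac{2 u}{u - \frac{u}{28}} = \frac{2 u}{\frac{27}{28} u} = 2 u \frac{28}{27 u} = \frac{56}{27}$)
$a{\left(-49 \right)} - \frac{38594}{632} = \frac{56}{27} - \frac{38594}{632} = \frac{56}{27} - 38594 \cdot \frac{1}{632} = \frac{56}{27} - \frac{19297}{316} = - \frac{503323}{8532}$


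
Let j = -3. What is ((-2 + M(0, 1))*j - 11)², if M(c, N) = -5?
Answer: 100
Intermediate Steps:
((-2 + M(0, 1))*j - 11)² = ((-2 - 5)*(-3) - 11)² = (-7*(-3) - 11)² = (21 - 11)² = 10² = 100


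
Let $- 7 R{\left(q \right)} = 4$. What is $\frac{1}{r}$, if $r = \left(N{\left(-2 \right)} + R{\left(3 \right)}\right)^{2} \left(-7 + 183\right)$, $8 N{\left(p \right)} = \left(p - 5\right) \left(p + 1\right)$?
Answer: $\frac{196}{3179} \approx 0.061655$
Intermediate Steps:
$R{\left(q \right)} = - \frac{4}{7}$ ($R{\left(q \right)} = \left(- \frac{1}{7}\right) 4 = - \frac{4}{7}$)
$N{\left(p \right)} = \frac{\left(1 + p\right) \left(-5 + p\right)}{8}$ ($N{\left(p \right)} = \frac{\left(p - 5\right) \left(p + 1\right)}{8} = \frac{\left(-5 + p\right) \left(1 + p\right)}{8} = \frac{\left(1 + p\right) \left(-5 + p\right)}{8}$)
$r = \frac{3179}{196}$ ($r = \left(\left(- \frac{5}{8} - -1 + \frac{\left(-2\right)^{2}}{8}\right) - \frac{4}{7}\right)^{2} \left(-7 + 183\right) = \left(\left(- \frac{5}{8} + 1 + \frac{1}{8} \cdot 4\right) - \frac{4}{7}\right)^{2} \cdot 176 = \left(\left(- \frac{5}{8} + 1 + \frac{1}{2}\right) - \frac{4}{7}\right)^{2} \cdot 176 = \left(\frac{7}{8} - \frac{4}{7}\right)^{2} \cdot 176 = \left(\frac{17}{56}\right)^{2} \cdot 176 = \frac{289}{3136} \cdot 176 = \frac{3179}{196} \approx 16.219$)
$\frac{1}{r} = \frac{1}{\frac{3179}{196}} = \frac{196}{3179}$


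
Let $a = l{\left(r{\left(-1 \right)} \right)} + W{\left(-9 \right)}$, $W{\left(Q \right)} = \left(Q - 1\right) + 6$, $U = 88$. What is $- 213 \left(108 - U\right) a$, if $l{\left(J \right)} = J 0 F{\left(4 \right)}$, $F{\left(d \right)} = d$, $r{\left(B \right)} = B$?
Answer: $17040$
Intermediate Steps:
$W{\left(Q \right)} = 5 + Q$ ($W{\left(Q \right)} = \left(-1 + Q\right) + 6 = 5 + Q$)
$l{\left(J \right)} = 0$ ($l{\left(J \right)} = J 0 \cdot 4 = 0 \cdot 4 = 0$)
$a = -4$ ($a = 0 + \left(5 - 9\right) = 0 - 4 = -4$)
$- 213 \left(108 - U\right) a = - 213 \left(108 - 88\right) \left(-4\right) = \left(-213\right) 20 \left(-4\right) = \left(-4260\right) \left(-4\right) = 17040$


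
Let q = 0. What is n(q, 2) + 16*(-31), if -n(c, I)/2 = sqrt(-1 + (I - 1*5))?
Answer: -496 - 4*I ≈ -496.0 - 4.0*I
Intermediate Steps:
n(c, I) = -2*sqrt(-6 + I) (n(c, I) = -2*sqrt(-1 + (I - 1*5)) = -2*sqrt(-1 + (I - 5)) = -2*sqrt(-1 + (-5 + I)) = -2*sqrt(-6 + I))
n(q, 2) + 16*(-31) = -2*sqrt(-6 + 2) + 16*(-31) = -4*I - 496 = -496 - 4*I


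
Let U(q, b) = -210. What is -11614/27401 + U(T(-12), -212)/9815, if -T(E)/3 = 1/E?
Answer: -23949124/53788163 ≈ -0.44525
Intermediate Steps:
T(E) = -3/E
-11614/27401 + U(T(-12), -212)/9815 = -11614/27401 - 210/9815 = -11614*1/27401 - 210*1/9815 = -11614/27401 - 42/1963 = -23949124/53788163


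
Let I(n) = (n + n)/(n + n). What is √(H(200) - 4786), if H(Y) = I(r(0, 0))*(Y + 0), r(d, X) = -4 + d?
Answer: I*√4586 ≈ 67.72*I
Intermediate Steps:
I(n) = 1 (I(n) = (2*n)/((2*n)) = (2*n)*(1/(2*n)) = 1)
H(Y) = Y (H(Y) = 1*(Y + 0) = 1*Y = Y)
√(H(200) - 4786) = √(200 - 4786) = √(-4586) = I*√4586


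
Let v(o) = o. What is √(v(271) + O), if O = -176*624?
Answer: I*√109553 ≈ 330.99*I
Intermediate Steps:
O = -109824
√(v(271) + O) = √(271 - 109824) = √(-109553) = I*√109553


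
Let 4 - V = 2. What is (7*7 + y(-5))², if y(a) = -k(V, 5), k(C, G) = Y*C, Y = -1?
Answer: 2601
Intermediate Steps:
V = 2 (V = 4 - 1*2 = 4 - 2 = 2)
k(C, G) = -C
y(a) = 2 (y(a) = -(-1)*2 = -1*(-2) = 2)
(7*7 + y(-5))² = (7*7 + 2)² = (49 + 2)² = 51² = 2601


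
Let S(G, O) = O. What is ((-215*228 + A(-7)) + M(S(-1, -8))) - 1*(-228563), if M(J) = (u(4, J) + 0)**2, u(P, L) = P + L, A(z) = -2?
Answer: 179557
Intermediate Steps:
u(P, L) = L + P
M(J) = (4 + J)**2 (M(J) = ((J + 4) + 0)**2 = ((4 + J) + 0)**2 = (4 + J)**2)
((-215*228 + A(-7)) + M(S(-1, -8))) - 1*(-228563) = ((-215*228 - 2) + (4 - 8)**2) - 1*(-228563) = ((-49020 - 2) + (-4)**2) + 228563 = (-49022 + 16) + 228563 = -49006 + 228563 = 179557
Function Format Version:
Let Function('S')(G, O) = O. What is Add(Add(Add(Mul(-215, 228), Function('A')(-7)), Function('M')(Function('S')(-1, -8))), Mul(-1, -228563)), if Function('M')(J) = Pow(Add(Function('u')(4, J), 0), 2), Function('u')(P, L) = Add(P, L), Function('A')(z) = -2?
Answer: 179557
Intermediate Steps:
Function('u')(P, L) = Add(L, P)
Function('M')(J) = Pow(Add(4, J), 2) (Function('M')(J) = Pow(Add(Add(J, 4), 0), 2) = Pow(Add(Add(4, J), 0), 2) = Pow(Add(4, J), 2))
Add(Add(Add(Mul(-215, 228), Function('A')(-7)), Function('M')(Function('S')(-1, -8))), Mul(-1, -228563)) = Add(Add(Add(Mul(-215, 228), -2), Pow(Add(4, -8), 2)), Mul(-1, -228563)) = Add(Add(Add(-49020, -2), Pow(-4, 2)), 228563) = Add(Add(-49022, 16), 228563) = Add(-49006, 228563) = 179557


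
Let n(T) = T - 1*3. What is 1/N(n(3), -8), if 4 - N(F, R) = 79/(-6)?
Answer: 6/103 ≈ 0.058252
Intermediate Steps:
n(T) = -3 + T (n(T) = T - 3 = -3 + T)
N(F, R) = 103/6 (N(F, R) = 4 - 79/(-6) = 4 - 79*(-1)/6 = 4 - 1*(-79/6) = 4 + 79/6 = 103/6)
1/N(n(3), -8) = 1/(103/6) = 6/103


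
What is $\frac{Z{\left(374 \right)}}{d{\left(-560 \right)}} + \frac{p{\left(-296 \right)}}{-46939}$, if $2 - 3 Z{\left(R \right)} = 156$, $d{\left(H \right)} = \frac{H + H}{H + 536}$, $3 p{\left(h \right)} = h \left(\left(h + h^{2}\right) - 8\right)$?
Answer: $\frac{85631511}{469390} \approx 182.43$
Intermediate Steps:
$p{\left(h \right)} = \frac{h \left(-8 + h + h^{2}\right)}{3}$ ($p{\left(h \right)} = \frac{h \left(\left(h + h^{2}\right) - 8\right)}{3} = \frac{h \left(-8 + h + h^{2}\right)}{3}$)
$d{\left(H \right)} = \frac{2 H}{536 + H}$
$Z{\left(R \right)} = - \frac{154}{3}$ ($Z{\left(R \right)} = \frac{2}{3} - 52 = - \frac{154}{3}$)
$\frac{Z{\left(374 \right)}}{d{\left(-560 \right)}} + \frac{p{\left(-296 \right)}}{-46939} = - \frac{154}{3 \cdot 2 \left(-560\right) \frac{1}{536 - 560}} + \frac{\frac{1}{3} \left(-296\right) \left(-8 - 296 + \left(-296\right)^{2}\right)}{-46939} = - \frac{154}{3 \cdot 2 \left(-560\right) \frac{1}{-24}} + \frac{1}{3} \left(-296\right) \left(-8 - 296 + 87616\right) \left(- \frac{1}{46939}\right) = - \frac{154}{3 \cdot 2 \left(-560\right) \left(- \frac{1}{24}\right)} + \frac{1}{3} \left(-296\right) 87312 \left(- \frac{1}{46939}\right) = - \frac{154}{3 \cdot \frac{140}{3}} - - \frac{8614784}{46939} = \left(- \frac{154}{3}\right) \frac{3}{140} + \frac{8614784}{46939} = - \frac{11}{10} + \frac{8614784}{46939} = \frac{85631511}{469390}$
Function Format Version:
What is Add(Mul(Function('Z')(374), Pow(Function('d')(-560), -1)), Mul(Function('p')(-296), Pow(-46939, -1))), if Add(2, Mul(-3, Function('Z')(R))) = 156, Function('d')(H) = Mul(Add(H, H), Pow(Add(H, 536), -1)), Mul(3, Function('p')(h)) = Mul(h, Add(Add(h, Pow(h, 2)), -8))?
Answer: Rational(85631511, 469390) ≈ 182.43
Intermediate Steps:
Function('p')(h) = Mul(Rational(1, 3), h, Add(-8, h, Pow(h, 2))) (Function('p')(h) = Mul(Rational(1, 3), Mul(h, Add(Add(h, Pow(h, 2)), -8))) = Mul(Rational(1, 3), Mul(h, Add(-8, h, Pow(h, 2)))) = Mul(Rational(1, 3), h, Add(-8, h, Pow(h, 2))))
Function('d')(H) = Mul(2, H, Pow(Add(536, H), -1)) (Function('d')(H) = Mul(Mul(2, H), Pow(Add(536, H), -1)) = Mul(2, H, Pow(Add(536, H), -1)))
Function('Z')(R) = Rational(-154, 3) (Function('Z')(R) = Add(Rational(2, 3), Mul(Rational(-1, 3), 156)) = Add(Rational(2, 3), -52) = Rational(-154, 3))
Add(Mul(Function('Z')(374), Pow(Function('d')(-560), -1)), Mul(Function('p')(-296), Pow(-46939, -1))) = Add(Mul(Rational(-154, 3), Pow(Mul(2, -560, Pow(Add(536, -560), -1)), -1)), Mul(Mul(Rational(1, 3), -296, Add(-8, -296, Pow(-296, 2))), Pow(-46939, -1))) = Add(Mul(Rational(-154, 3), Pow(Mul(2, -560, Pow(-24, -1)), -1)), Mul(Mul(Rational(1, 3), -296, Add(-8, -296, 87616)), Rational(-1, 46939))) = Add(Mul(Rational(-154, 3), Pow(Mul(2, -560, Rational(-1, 24)), -1)), Mul(Mul(Rational(1, 3), -296, 87312), Rational(-1, 46939))) = Add(Mul(Rational(-154, 3), Pow(Rational(140, 3), -1)), Mul(-8614784, Rational(-1, 46939))) = Add(Mul(Rational(-154, 3), Rational(3, 140)), Rational(8614784, 46939)) = Add(Rational(-11, 10), Rational(8614784, 46939)) = Rational(85631511, 469390)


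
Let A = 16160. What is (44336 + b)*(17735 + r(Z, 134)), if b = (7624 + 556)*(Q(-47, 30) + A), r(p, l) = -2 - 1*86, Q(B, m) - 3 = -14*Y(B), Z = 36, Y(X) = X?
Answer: 2428935127052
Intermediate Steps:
Q(B, m) = 3 - 14*B
r(p, l) = -88 (r(p, l) = -2 - 86 = -88)
b = 137595780 (b = (7624 + 556)*((3 - 14*(-47)) + 16160) = 8180*((3 + 658) + 16160) = 8180*(661 + 16160) = 8180*16821 = 137595780)
(44336 + b)*(17735 + r(Z, 134)) = (44336 + 137595780)*(17735 - 88) = 137640116*17647 = 2428935127052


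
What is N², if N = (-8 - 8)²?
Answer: 65536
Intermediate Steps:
N = 256 (N = (-16)² = 256)
N² = 256² = 65536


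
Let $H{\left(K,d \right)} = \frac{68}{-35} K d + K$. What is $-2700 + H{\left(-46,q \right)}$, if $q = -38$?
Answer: $- \frac{214974}{35} \approx -6142.1$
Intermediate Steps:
$H{\left(K,d \right)} = K - \frac{68 K d}{35}$ ($H{\left(K,d \right)} = 68 \left(- \frac{1}{35}\right) K d + K = - \frac{68 K}{35} d + K = - \frac{68 K d}{35} + K = K - \frac{68 K d}{35}$)
$-2700 + H{\left(-46,q \right)} = -2700 + \frac{1}{35} \left(-46\right) \left(35 - -2584\right) = -2700 + \frac{1}{35} \left(-46\right) \left(35 + 2584\right) = -2700 + \frac{1}{35} \left(-46\right) 2619 = -2700 - \frac{120474}{35} = - \frac{214974}{35}$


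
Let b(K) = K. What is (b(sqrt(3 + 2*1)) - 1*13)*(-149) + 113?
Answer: 2050 - 149*sqrt(5) ≈ 1716.8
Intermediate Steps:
(b(sqrt(3 + 2*1)) - 1*13)*(-149) + 113 = (sqrt(3 + 2*1) - 1*13)*(-149) + 113 = (sqrt(3 + 2) - 13)*(-149) + 113 = (sqrt(5) - 13)*(-149) + 113 = (-13 + sqrt(5))*(-149) + 113 = (1937 - 149*sqrt(5)) + 113 = 2050 - 149*sqrt(5)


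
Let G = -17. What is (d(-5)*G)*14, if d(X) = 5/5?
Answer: -238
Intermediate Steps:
d(X) = 1 (d(X) = 5*(1/5) = 1)
(d(-5)*G)*14 = (1*(-17))*14 = -17*14 = -238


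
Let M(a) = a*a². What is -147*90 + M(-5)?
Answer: -13355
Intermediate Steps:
M(a) = a³
-147*90 + M(-5) = -147*90 + (-5)³ = -13230 - 125 = -13355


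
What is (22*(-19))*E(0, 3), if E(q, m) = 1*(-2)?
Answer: 836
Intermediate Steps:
E(q, m) = -2
(22*(-19))*E(0, 3) = (22*(-19))*(-2) = -418*(-2) = 836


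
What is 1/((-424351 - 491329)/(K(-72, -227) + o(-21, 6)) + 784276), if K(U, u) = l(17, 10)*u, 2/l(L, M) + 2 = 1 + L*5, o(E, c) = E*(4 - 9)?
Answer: 4183/3242167948 ≈ 1.2902e-6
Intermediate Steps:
o(E, c) = -5*E (o(E, c) = E*(-5) = -5*E)
l(L, M) = 2/(-1 + 5*L) (l(L, M) = 2/(-2 + (1 + L*5)) = 2/(-2 + (1 + 5*L)) = 2/(-1 + 5*L))
K(U, u) = u/42 (K(U, u) = (2/(-1 + 5*17))*u = (2/(-1 + 85))*u = (2/84)*u = (2*(1/84))*u = u/42)
1/((-424351 - 491329)/(K(-72, -227) + o(-21, 6)) + 784276) = 1/((-424351 - 491329)/((1/42)*(-227) - 5*(-21)) + 784276) = 1/(-915680/(-227/42 + 105) + 784276) = 1/(-915680/4183/42 + 784276) = 1/(-915680*42/4183 + 784276) = 1/(-38458560/4183 + 784276) = 1/(3242167948/4183) = 4183/3242167948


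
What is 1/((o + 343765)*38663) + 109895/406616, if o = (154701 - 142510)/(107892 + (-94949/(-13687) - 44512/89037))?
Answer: 7386792090675759054719427987/27331433203567534373131018072 ≈ 0.27027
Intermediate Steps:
o = 1142811928233/10114643681009 (o = 12191/(107892 + (-94949*(-1/13687) - 44512*1/89037)) = 12191/(107892 + (94949/13687 - 3424/6849)) = 12191/(107892 + 603441413/93742263) = 12191/(10114643681009/93742263) = 12191*(93742263/10114643681009) = 1142811928233/10114643681009 ≈ 0.11299)
1/((o + 343765)*38663) + 109895/406616 = 1/((1142811928233/10114643681009 + 343765)*38663) + 109895/406616 = (1/38663)/(3477061627813987118/10114643681009) + 109895*(1/406616) = (10114643681009/3477061627813987118)*(1/38663) + 109895/406616 = 10114643681009/134433633716172183943234 + 109895/406616 = 7386792090675759054719427987/27331433203567534373131018072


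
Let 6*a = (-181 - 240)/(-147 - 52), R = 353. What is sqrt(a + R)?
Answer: sqrt(503752182)/1194 ≈ 18.798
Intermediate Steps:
a = 421/1194 (a = ((-181 - 240)/(-147 - 52))/6 = (-421/(-199))/6 = (-421*(-1/199))/6 = (1/6)*(421/199) = 421/1194 ≈ 0.35260)
sqrt(a + R) = sqrt(421/1194 + 353) = sqrt(421903/1194) = sqrt(503752182)/1194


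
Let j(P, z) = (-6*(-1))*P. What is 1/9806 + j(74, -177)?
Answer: 4353865/9806 ≈ 444.00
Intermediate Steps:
j(P, z) = 6*P
1/9806 + j(74, -177) = 1/9806 + 6*74 = 1/9806 + 444 = 4353865/9806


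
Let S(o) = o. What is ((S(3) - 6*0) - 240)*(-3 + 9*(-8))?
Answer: 17775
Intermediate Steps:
((S(3) - 6*0) - 240)*(-3 + 9*(-8)) = ((3 - 6*0) - 240)*(-3 + 9*(-8)) = ((3 + 0) - 240)*(-3 - 72) = (3 - 240)*(-75) = -237*(-75) = 17775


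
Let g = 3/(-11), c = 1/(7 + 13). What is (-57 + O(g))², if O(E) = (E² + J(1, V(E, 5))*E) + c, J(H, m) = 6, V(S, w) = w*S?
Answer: 20050276801/5856400 ≈ 3423.7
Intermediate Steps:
V(S, w) = S*w
c = 1/20 ≈ 0.050000
g = -3/11 (g = 3*(-1/11) = -3/11 ≈ -0.27273)
O(E) = 1/20 + E² + 6*E (O(E) = (E² + 6*E) + 1/20 = 1/20 + E² + 6*E)
(-57 + O(g))² = (-57 + (1/20 + (-3/11)² + 6*(-3/11)))² = (-57 + (1/20 + 9/121 - 18/11))² = (-57 - 3659/2420)² = (-141599/2420)² = 20050276801/5856400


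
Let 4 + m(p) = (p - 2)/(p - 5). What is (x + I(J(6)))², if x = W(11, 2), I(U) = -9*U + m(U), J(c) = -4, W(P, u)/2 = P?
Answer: 26896/9 ≈ 2988.4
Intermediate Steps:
W(P, u) = 2*P
m(p) = -4 + (-2 + p)/(-5 + p) (m(p) = -4 + (p - 2)/(p - 5) = -4 + (-2 + p)/(-5 + p))
I(U) = -9*U + 3*(6 - U)/(-5 + U)
x = 22 (x = 2*11 = 22)
(x + I(J(6)))² = (22 + 3*(6 - 3*(-4)² + 14*(-4))/(-5 - 4))² = (22 + 3*(6 - 3*16 - 56)/(-9))² = (22 + 3*(-⅑)*(6 - 48 - 56))² = (22 + 3*(-⅑)*(-98))² = (22 + 98/3)² = (164/3)² = 26896/9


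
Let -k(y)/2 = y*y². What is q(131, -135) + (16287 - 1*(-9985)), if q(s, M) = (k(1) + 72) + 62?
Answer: 26404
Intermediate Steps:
k(y) = -2*y³ (k(y) = -2*y*y² = -2*y³)
q(s, M) = 132 (q(s, M) = (-2*1³ + 72) + 62 = (-2*1 + 72) + 62 = (-2 + 72) + 62 = 70 + 62 = 132)
q(131, -135) + (16287 - 1*(-9985)) = 132 + (16287 - 1*(-9985)) = 132 + (16287 + 9985) = 132 + 26272 = 26404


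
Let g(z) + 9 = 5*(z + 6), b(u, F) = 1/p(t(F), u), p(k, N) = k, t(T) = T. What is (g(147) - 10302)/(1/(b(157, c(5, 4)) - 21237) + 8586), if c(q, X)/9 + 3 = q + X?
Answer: -1824554027/1641066498 ≈ -1.1118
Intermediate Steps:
c(q, X) = -27 + 9*X + 9*q (c(q, X) = -27 + 9*(q + X) = -27 + 9*(X + q) = -27 + (9*X + 9*q) = -27 + 9*X + 9*q)
b(u, F) = 1/F
g(z) = 21 + 5*z (g(z) = -9 + 5*(z + 6) = -9 + 5*(6 + z) = -9 + (30 + 5*z) = 21 + 5*z)
(g(147) - 10302)/(1/(b(157, c(5, 4)) - 21237) + 8586) = ((21 + 5*147) - 10302)/(1/(1/(-27 + 9*4 + 9*5) - 21237) + 8586) = ((21 + 735) - 10302)/(1/(1/(-27 + 36 + 45) - 21237) + 8586) = (756 - 10302)/(1/(1/54 - 21237) + 8586) = -9546/(1/(1/54 - 21237) + 8586) = -9546/(1/(-1146797/54) + 8586) = -9546/(-54/1146797 + 8586) = -9546/9846398988/1146797 = -9546*1146797/9846398988 = -1824554027/1641066498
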